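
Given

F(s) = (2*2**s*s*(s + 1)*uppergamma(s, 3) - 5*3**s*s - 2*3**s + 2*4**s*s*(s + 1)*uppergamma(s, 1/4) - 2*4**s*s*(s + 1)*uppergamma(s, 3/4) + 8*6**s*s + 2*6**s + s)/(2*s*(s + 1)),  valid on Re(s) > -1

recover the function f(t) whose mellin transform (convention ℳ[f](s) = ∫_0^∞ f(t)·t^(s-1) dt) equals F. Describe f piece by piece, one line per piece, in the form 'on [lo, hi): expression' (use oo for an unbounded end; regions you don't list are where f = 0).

on [0, 1): t/2
on [1, 3): exp(-t/4)
on [3, 6): t/2 + 1
on [6, oo): exp(-t/2)

undo the common scale on t: t on [0, 1/2); exp(-t/2) on [1/2, 3/2); t + 1 on [3/2, 3); …
decompose at 1, 3, 6; ℳ[f](s) sums the 4 pieces' integrals
the [0, 1) slice contributes ∫ t/2·t^(s-1) dt
for t in [1, 3): the term is ∫ exp(-t/4)·t^(s-1)
on [3, 6) integrate f = (t/2 + 1) against the kernel
piece [6, ∞): integrate exp(-t/2) against the kernel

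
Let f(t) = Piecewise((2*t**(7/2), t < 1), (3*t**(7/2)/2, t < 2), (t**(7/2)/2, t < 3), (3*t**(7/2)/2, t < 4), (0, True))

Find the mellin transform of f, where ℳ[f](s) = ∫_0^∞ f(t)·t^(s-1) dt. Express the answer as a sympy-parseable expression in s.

slice at 1, 2, 3, transform all 4 pieces, and sum them
for t in [0, 1): the term is ∫ 2*t**(7/2)·t^(s-1)
segment [1, 2) carries 3*t**(7/2)/2; integrate it
piece [2, 3): integrate t**(7/2)/2 against the kernel
∫ over [3, 4) of 3*t**(7/2)/2·t^(s-1) joins the sum

(2**(s + 9/2) + 3*2**(2*s + 7) - 2*3**(s + 7/2) + 1)/(2*s + 7)
  Re(s) > -7/2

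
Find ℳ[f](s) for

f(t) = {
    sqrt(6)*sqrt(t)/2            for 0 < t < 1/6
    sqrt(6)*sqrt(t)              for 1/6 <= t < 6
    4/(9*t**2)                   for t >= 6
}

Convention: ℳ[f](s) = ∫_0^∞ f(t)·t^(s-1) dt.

strip the common scale on t: sqrt(t) on [0, 1/4); 2*sqrt(t) on [1/4, 9); t**(-2) on [9, ∞)
back out the power substitution: t on [0, 1/2); 2*t on [1/2, 3); t**(-4) on [3, ∞)
cuts at 1/6, 6: linearity sums the 3 kernel integrals
segment [0, 1/6) carries sqrt(6)*sqrt(t)/2; integrate it
between 1/6 and 6 the integrand is sqrt(6)*sqrt(t)·t^(s-1)
for t in [6, ∞): the term is ∫ 4/(9*t**2)·t^(s-1)

(-36**s*(2*s + 1) + 972*6**(2*s)*(s - 2) - 81*s + 162)/(81*6**s*(s - 2)*(2*s + 1))
  -1/2 < Re(s) < 2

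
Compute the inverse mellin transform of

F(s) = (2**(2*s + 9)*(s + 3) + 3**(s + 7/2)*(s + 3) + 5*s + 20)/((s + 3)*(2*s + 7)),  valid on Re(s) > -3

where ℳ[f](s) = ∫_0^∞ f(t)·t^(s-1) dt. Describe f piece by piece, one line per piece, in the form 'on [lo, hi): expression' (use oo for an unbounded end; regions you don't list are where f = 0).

on [0, 1): 5*t**3
on [1, 3): 5*t**(7/2)/2
on [3, 4): 2*t**(7/2)

treat the 3 regions marked off by 1, 3 separately and sum
segment 0 to 1 holds 5*t**3; add its integral
for t in [1, 3): the term is ∫ 5*t**(7/2)/2·t^(s-1)
on [3, 4): add ∫ 2*t**(7/2)·t^(s-1) dt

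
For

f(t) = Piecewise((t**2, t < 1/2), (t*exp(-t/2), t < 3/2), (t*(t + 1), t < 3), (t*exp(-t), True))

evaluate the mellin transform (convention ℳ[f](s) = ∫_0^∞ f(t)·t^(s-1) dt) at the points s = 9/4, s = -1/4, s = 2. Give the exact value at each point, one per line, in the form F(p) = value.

F(9/4) = 2**(3/4)*(-7072*sqrt(2)*uppergamma(13/4, 3/4) - 1971*3**(1/4) + 13 + 884*2**(1/4)*uppergamma(13/4, 3) + 7072*sqrt(2)*uppergamma(13/4, 1/4) + 24192*6**(1/4))/1768
F(-1/4) = -23*2**(1/4)*3**(3/4)/21 - 2**(3/4)*uppergamma(3/4, 3/4) + uppergamma(3/4, 3) + 2**(1/4)/7 + 2**(3/4)*uppergamma(3/4, 1/4) + 64*3**(3/4)/21
F(2) = -65*exp(-3/4)/2 + 17*exp(-3) + 41*exp(-1/4)/2 + 215/8

undo the shared t-power: t**(3/2) on [0, 1/2); sqrt(t)*exp(-t/2) on [1/2, 3/2); sqrt(t)*(t + 1) on [3/2, 3); …
back out the shared t-power: t on [0, 1/2); exp(-t/2) on [1/2, 3/2); t + 1 on [3/2, 3); …
decompose at 1/2, 3/2, 3; ℳ[f](s) sums the 4 pieces' integrals
for t in [0, 1/2): the term is ∫ t**2·t^(s-1)
segment 1/2 to 3/2 holds t*exp(-t/2); add its integral
on [3/2, 3): add ∫ t*(t + 1)·t^(s-1) dt
on [3, ∞) integrate f = t*exp(-t) against the kernel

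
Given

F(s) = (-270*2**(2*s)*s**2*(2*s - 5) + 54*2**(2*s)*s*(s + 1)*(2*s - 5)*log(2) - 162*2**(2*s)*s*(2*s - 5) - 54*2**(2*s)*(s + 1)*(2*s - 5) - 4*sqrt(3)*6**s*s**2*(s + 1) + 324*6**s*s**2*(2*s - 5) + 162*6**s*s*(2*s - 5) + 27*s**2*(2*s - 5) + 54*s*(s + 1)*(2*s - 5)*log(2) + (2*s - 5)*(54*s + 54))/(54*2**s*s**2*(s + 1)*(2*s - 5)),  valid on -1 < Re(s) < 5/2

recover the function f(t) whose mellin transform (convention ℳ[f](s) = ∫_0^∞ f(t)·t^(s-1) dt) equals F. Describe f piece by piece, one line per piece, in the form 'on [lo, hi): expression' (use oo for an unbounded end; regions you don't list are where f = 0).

cuts at 1/2, 2, 3: linearity sums the 4 kernel integrals
on [0, 1/2) integrate f = t against the kernel
segment [1/2, 2) carries log(t); integrate it
[2, 3) adds the kernel integral of (t + 3)
∫ t**(-5/2)·t^(s-1) over [3, ∞)

on [0, 1/2): t
on [1/2, 2): log(t)
on [2, 3): t + 3
on [3, oo): t**(-5/2)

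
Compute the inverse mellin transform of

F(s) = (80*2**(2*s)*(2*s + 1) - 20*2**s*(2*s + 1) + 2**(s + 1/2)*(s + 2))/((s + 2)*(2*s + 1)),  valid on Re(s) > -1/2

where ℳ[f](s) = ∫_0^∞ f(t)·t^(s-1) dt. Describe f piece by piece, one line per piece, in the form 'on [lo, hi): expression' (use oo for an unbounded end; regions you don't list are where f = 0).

on [0, 2): sqrt(t)/2
on [2, 4): 5*t**2

slice at 2, transform all 2 pieces, and sum them
∫ sqrt(t)/2·t^(s-1) over [0, 2)
piece [2, 4): integrate 5*t**2 against the kernel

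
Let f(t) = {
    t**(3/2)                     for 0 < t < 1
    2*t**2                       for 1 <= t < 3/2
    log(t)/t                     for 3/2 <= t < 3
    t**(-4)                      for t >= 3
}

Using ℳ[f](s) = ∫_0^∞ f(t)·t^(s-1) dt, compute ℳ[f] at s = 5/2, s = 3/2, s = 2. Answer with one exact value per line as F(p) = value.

decompose at 1, 3/2, 3; ℳ[f](s) sums the 4 pieces' integrals
∫ t**(3/2)·t^(s-1) over [0, 1)
over [1, 3/2), the kernel integral of 2*t**2 enters the sum
segment [3/2, 3) carries log(t)/t; integrate it
the [3, ∞) slice contributes ∫ t**(-4)·t^(s-1) dt

F(5/2) = -34*sqrt(3)/27 - 7/36 + log(2**(sqrt(6)/2)*3**(-sqrt(6)/2 + 2*sqrt(3))) + 35*sqrt(6)/24
F(3/2) = -538*sqrt(3)/135 - 5/21 + log(2**(sqrt(6))*3**(-sqrt(6) + 2*sqrt(3))) + 83*sqrt(6)/28
F(2) = 1759/2016 + 3*log(2)/2 + 3*log(3)/2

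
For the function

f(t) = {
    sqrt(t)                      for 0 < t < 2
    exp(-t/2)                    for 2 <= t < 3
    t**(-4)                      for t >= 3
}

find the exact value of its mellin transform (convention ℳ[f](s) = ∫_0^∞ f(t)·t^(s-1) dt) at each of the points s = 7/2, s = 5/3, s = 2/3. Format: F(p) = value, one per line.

F(7/2) = -78*sqrt(3)*exp(-3/2) - 15*sqrt(2)*sqrt(pi)*erfc(sqrt(6)/2) + 2*sqrt(3)/3 + 4 + 15*sqrt(2)*sqrt(pi)*erfc(1) + 58*sqrt(2)*exp(-1)
F(5/3) = -2*2**(2/3)*uppergamma(5/3, 3/2) + 3**(2/3)/63 + 2*2**(2/3)*uppergamma(5/3, 1) + 24*2**(1/6)/13
F(2/3) = -2**(2/3)*uppergamma(2/3, 3/2) + 3**(2/3)/270 + 2**(2/3)*uppergamma(2/3, 1) + 12*2**(1/6)/7

along the cuts 2, 3, ℳ[f](s) splits into 3 integrals
over [0, 2), the kernel integral of sqrt(t) enters the sum
between 2 and 3 the integrand is exp(-t/2)·t^(s-1)
segment 3 to ∞ holds t**(-4); add its integral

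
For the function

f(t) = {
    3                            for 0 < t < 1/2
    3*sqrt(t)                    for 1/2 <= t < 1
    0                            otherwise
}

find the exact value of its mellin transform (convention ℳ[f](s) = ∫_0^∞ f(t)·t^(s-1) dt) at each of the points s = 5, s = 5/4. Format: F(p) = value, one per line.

f breaks at 1/2 into 2 integrals to sum
over [0, 1/2), the kernel integral of 3 enters the sum
segment 1/2 to 1 holds 3*sqrt(t); add its integral

F(5) = 993/1760 - 3*sqrt(2)/352
F(5/4) = -3*2**(1/4)/7 + 3*2**(3/4)/5 + 12/7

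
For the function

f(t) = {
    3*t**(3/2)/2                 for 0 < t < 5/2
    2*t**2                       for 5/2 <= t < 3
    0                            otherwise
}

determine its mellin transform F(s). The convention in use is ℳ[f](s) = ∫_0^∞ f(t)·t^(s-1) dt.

breakpoints 5/2: one integral from each of the 2 segments
segment 0 to 5/2 holds 3*t**(3/2)/2; add its integral
over [5/2, 3), the kernel integral of 2*t**2 enters the sum

(36*3**s*(2*s + 3) + 15*(5/2)**(s + 1/2)*(s + 2) - 25*5**s*(2*s + 3)/2**s)/(2*(s + 2)*(2*s + 3))
  Re(s) > -3/2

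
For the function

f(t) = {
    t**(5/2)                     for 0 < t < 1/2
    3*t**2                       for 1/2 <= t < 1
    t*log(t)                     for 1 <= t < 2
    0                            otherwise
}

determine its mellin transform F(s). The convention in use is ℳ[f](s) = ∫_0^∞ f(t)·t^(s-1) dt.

(-8*2**(2*s)*(s + 2)*(2*s + 5) + 12*2**s*(s + 1)**2*(2*s + 5) + 4*2**s*(s + 2)*(2*s + 5) + 8*4**s*(s + 1)*(s + 2)*(2*s + 5)*log(2) + sqrt(2)*(s + 1)**2*(s + 2) - 3*(s + 1)**2*(2*s + 5))/(4*2**s*(s + 1)**2*(s + 2)*(2*s + 5))
  Re(s) > -5/2

back out the shared t-power: t**(3/2) on [0, 1/2); 3*t on [1/2, 1); log(t) on [1, 2)
the 3 pieces separated at 1/2, 1 each add one integral
over [0, 1/2), the kernel integral of t**(5/2) enters the sum
on [1/2, 1): add ∫ 3*t**2·t^(s-1) dt
over [1, 2), the kernel integral of t*log(t) enters the sum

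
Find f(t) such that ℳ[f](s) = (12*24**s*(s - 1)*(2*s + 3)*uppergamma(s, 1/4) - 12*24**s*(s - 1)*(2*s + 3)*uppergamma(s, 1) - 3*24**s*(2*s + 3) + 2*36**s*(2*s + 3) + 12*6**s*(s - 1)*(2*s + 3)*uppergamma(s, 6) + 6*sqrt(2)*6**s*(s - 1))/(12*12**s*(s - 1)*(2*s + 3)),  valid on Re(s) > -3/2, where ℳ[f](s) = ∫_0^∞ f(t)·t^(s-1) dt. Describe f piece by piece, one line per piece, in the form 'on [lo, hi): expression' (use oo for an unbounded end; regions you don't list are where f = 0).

integrate the 4 segments split at 1/2, 2, 3, then add the results
for t in [0, 1/2): the term is ∫ t**(3/2)·t^(s-1)
for t in [1/2, 2): the term is ∫ exp(-t/2)·t^(s-1)
∫ over [2, 3) of 1/(2*t)·t^(s-1) joins the sum
segment 3 to ∞ holds exp(-2*t); add its integral

on [0, 1/2): t**(3/2)
on [1/2, 2): exp(-t/2)
on [2, 3): 1/(2*t)
on [3, oo): exp(-2*t)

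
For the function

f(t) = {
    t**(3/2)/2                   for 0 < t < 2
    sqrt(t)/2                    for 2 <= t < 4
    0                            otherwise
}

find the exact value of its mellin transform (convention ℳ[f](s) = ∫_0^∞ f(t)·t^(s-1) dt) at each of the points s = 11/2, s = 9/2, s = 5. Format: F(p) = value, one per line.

peel off the shared t-power: t/2 on [0, 2); 1/2 on [2, 4)
invert the common scale on t to get t on [0, 1); 1/2 on [1, 2)
breakpoints 2: one integral from each of the 2 segments
between 0 and 2 the integrand is t**(3/2)/2·t^(s-1)
piece [2, 4): integrate sqrt(t)/2 against the kernel

F(11/2) = 2416/7
F(9/2) = 1568/15
F(5) = 288*sqrt(2)/143 + 2048/11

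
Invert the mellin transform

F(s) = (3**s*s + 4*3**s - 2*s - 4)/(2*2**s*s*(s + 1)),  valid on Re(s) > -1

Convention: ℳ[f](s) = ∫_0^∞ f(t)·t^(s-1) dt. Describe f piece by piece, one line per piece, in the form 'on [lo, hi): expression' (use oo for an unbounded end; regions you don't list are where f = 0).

treat the 2 regions marked off by 1/2 separately and sum
segment [0, 1/2) carries t; integrate it
∫ (2 - t)·t^(s-1) over [1/2, 3/2)

on [0, 1/2): t
on [1/2, 3/2): 2 - t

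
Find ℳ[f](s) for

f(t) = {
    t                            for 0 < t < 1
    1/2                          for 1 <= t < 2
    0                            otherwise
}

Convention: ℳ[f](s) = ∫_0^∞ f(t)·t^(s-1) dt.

split f at 1: ℳ[f](s) collects 2 kernel integrals
the [0, 1) slice contributes ∫ t·t^(s-1) dt
between 1 and 2 the integrand is 1/2·t^(s-1)

(2**s*(s + 1) + s - 1)/(2*s*(s + 1))
  Re(s) > -1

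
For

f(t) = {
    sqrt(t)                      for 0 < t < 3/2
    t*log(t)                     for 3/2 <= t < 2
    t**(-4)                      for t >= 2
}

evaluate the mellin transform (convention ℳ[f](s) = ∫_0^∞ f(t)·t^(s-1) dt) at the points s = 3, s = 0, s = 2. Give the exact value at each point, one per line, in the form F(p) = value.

integrate the 3 segments split at 3/2, 2, then add the results
segment 0 to 3/2 holds sqrt(t); add its integral
on [3/2, 2): add ∫ t*log(t)·t^(s-1) dt
for t in [2, ∞): the term is ∫ t**(-4)·t^(s-1)

F(3) = -81*log(3)/64 - 47/256 + 27*sqrt(6)/56 + 337*log(2)/64
F(0) = -31/64 + log(8*sqrt(6)/9) + sqrt(6)
F(2) = -9*log(3)/8 - 7/18 + 9*sqrt(6)/20 + 91*log(2)/24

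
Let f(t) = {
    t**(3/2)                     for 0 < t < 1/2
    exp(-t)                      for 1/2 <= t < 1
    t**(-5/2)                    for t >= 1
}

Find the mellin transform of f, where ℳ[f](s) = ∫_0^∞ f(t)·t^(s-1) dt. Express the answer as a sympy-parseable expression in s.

(2*2**s*(2*s - 5)*(2*s + 3)*uppergamma(s, 1/2) - 2*2**s*(2*s - 5)*(2*s + 3)*uppergamma(s, 1) - 4*2**s*(2*s + 3) + sqrt(2)*(2*s - 5))/(2*2**s*(2*s - 5)*(2*s + 3))
  -3/2 < Re(s) < 5/2

treat the 3 regions marked off by 1/2, 1 separately and sum
the [0, 1/2) slice contributes ∫ t**(3/2)·t^(s-1) dt
between 1/2 and 1 the integrand is exp(-t)·t^(s-1)
∫ over [1, ∞) of t**(-5/2)·t^(s-1) joins the sum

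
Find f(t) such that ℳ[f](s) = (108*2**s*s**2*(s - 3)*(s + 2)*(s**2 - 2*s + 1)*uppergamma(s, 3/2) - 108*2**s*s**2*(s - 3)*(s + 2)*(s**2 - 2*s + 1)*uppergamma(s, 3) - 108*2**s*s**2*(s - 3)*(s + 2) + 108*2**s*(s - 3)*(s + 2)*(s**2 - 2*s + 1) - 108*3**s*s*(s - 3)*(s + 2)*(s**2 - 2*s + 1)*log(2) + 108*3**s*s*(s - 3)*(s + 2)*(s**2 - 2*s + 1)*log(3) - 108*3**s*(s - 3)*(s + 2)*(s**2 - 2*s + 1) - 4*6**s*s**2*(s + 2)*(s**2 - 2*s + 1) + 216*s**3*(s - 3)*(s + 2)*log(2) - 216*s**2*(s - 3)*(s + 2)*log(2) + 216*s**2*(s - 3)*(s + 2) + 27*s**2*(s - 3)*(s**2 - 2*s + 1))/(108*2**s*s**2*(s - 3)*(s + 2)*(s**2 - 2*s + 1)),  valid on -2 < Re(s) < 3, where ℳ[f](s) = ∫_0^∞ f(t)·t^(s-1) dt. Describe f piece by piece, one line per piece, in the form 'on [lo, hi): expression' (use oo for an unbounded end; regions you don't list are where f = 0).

on [0, 1/2): t**2
on [1/2, 1): log(t)/t
on [1, 3/2): log(t)
on [3/2, 3): exp(-t)
on [3, oo): t**(-3)

the 5 pieces separated at 1/2, 1, 3/2, 3 each add one integral
∫ over [0, 1/2) of t**2·t^(s-1) joins the sum
segment 1/2 to 1 holds log(t)/t; add its integral
on [1, 3/2) integrate f = log(t) against the kernel
piece [3/2, 3): integrate exp(-t) against the kernel
over [3, ∞), the kernel integral of t**(-3) enters the sum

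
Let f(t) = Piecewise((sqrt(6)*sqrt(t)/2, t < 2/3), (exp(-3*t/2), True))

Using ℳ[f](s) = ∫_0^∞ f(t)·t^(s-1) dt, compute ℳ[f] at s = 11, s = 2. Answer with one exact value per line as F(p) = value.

F(11) = 4096/4074381 + 20201678848*exp(-1)/177147
F(2) = 8/45 + 8*exp(-1)/9

the common scale on t comes off first: sqrt(t) on [0, 1); exp(-t) on [1, ∞)
breakpoints 2/3: one integral from each of the 2 segments
∫ over [0, 2/3) of sqrt(6)*sqrt(t)/2·t^(s-1) joins the sum
piece [2/3, ∞): integrate exp(-3*t/2) against the kernel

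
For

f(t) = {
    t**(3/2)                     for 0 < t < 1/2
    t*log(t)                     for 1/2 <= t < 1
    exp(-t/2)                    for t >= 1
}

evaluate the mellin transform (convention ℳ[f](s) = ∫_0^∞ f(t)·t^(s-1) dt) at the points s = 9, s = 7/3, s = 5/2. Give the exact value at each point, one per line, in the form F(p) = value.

F(9) = -1023/102400 + sqrt(2)/21504 + log(2)/10240 + 34035938*exp(-1/2)
F(7/3) = 2**(2/3)*(-1656*2**(1/3) + 207 + 300*sqrt(2) + 690*log(2) + 73600*2**(2/3)*uppergamma(7/3, 1/2))/36800
F(5/2) = -207/3136 + sqrt(2)/196 + sqrt(2)*log(2)/56 + 3*sqrt(2)*sqrt(pi)*erfc(sqrt(2)/2) + 8*exp(-1/2)

decompose at 1/2, 1; ℳ[f](s) sums the 3 pieces' integrals
over [0, 1/2), the kernel integral of t**(3/2) enters the sum
∫ over [1/2, 1) of t*log(t)·t^(s-1) joins the sum
[1, ∞) adds the kernel integral of exp(-t/2)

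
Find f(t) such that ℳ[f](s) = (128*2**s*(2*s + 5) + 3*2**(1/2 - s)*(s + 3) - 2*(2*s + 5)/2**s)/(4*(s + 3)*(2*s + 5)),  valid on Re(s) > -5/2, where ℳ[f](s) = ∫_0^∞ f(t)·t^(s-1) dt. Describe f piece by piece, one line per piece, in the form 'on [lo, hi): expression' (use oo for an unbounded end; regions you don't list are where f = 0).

on [0, 1/2): 3*t**(5/2)
on [1/2, 2): 4*t**3

cuts at 1/2: linearity sums the 2 kernel integrals
[0, 1/2) adds the kernel integral of 3*t**(5/2)
segment [1/2, 2) carries 4*t**3; integrate it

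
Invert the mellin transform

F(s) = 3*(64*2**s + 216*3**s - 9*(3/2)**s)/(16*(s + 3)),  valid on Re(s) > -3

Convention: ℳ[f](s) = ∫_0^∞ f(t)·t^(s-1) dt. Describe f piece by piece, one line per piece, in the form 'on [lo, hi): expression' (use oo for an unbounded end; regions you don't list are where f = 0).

integrate the 3 segments split at 3/2, 2, then add the results
segment 0 to 3/2 holds 5*t**3/2; add its integral
for t in [3/2, 2): the term is ∫ 3*t**3·t^(s-1)
piece [2, 3): integrate 3*t**3/2 against the kernel

on [0, 3/2): 5*t**3/2
on [3/2, 2): 3*t**3
on [2, 3): 3*t**3/2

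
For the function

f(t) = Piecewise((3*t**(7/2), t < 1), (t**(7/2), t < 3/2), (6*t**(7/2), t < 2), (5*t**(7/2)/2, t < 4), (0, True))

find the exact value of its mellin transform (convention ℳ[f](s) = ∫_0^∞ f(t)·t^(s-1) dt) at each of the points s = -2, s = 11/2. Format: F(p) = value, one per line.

treat the 4 regions marked off by 1, 3/2, 2 separately and sum
for t in [0, 1): the term is ∫ 3*t**(7/2)·t^(s-1)
on [1, 3/2) integrate f = t**(7/2) against the kernel
for t in [3/2, 2): the term is ∫ 6*t**(7/2)·t^(s-1)
between 2 and 4 the integrand is 5*t**(7/2)/2·t^(s-1)

F(-2) = -5*sqrt(6)/2 + 14*sqrt(2)/3 + 44/3
F(11/2) = 336364433/4608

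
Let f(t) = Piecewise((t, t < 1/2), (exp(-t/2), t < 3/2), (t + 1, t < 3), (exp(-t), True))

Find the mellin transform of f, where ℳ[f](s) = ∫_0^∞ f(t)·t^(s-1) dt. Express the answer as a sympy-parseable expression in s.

(2*2**s*s*(s + 1)*uppergamma(s, 3) - 5*3**s*s - 2*3**s + 2*4**s*s*(s + 1)*uppergamma(s, 1/4) - 2*4**s*s*(s + 1)*uppergamma(s, 3/4) + 8*6**s*s + 2*6**s + s)/(2*2**s*s*(s + 1))
  Re(s) > -1

slice at 1/2, 3/2, 3, transform all 4 pieces, and sum them
segment 0 to 1/2 holds t; add its integral
between 1/2 and 3/2 the integrand is exp(-t/2)·t^(s-1)
∫ (t + 1)·t^(s-1) over [3/2, 3)
piece [3, ∞): integrate exp(-t) against the kernel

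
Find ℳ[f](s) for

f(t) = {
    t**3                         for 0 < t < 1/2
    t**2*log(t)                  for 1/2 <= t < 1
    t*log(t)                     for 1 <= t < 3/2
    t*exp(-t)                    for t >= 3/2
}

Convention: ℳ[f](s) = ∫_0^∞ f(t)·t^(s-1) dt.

(8*2**s*(s + 1)**2*(s + 3)*(2*s + (s + 1)**2 + 3)*uppergamma(s + 1, 3/2) - 8*2**s*(s + 1)**2*(s + 3) + 8*2**s*(s + 3)*(2*s + (s + 1)**2 + 3) + 3**s*(s + 1)*(s + 3)*(-12*log(2) + 12*log(3))*(2*s + (s + 1)**2 + 3) - 12*3**s*(s + 3)*(2*s + (s + 1)**2 + 3) + (s + 1)**3*(s + 3)*log(4) + (s + 1)**2*(s + 3)*log(4) + 2*(s + 1)**2*(s + 3) + (s + 1)**2*(2*s + (s + 1)**2 + 3))/(8*2**s*(s + 1)**2*(s + 3)*(2*s + (s + 1)**2 + 3))
  Re(s) > -3

peel off the power substitution: t**6 on [0, sqrt(2)/2); t**4*log(t**2) on [sqrt(2)/2, 1); t**2*log(t**2) on [1, sqrt(6)/2); …
peel off the shared t-power: t**4 on [0, sqrt(2)/2); t**2*log(t**2) on [sqrt(2)/2, 1); log(t**2) on [1, sqrt(6)/2); …
peel off the power substitution: t**2 on [0, 1/2); t*log(t) on [1/2, 1); log(t) on [1, 3/2); …
along the cuts 1/2, 1, 3/2, ℳ[f](s) splits into 4 integrals
between 0 and 1/2 the integrand is t**3·t^(s-1)
segment 1/2 to 1 holds t**2*log(t); add its integral
over [1, 3/2), the kernel integral of t*log(t) enters the sum
the [3/2, ∞) slice contributes ∫ t*exp(-t)·t^(s-1) dt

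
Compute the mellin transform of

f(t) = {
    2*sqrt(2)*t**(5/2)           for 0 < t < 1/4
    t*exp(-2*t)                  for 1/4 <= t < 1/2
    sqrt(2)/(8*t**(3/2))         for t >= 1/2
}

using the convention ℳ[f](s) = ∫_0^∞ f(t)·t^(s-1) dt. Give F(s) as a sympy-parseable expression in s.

reversing the shared t-power: 2*sqrt(2)*t**(3/2) on [0, 1/4); exp(-2*t) on [1/4, 1/2); sqrt(2)/(8*t**(5/2)) on [1/2, ∞)
peel off the common scale on t: t**(3/2) on [0, 1/2); exp(-t) on [1/2, 1); t**(-5/2) on [1, ∞)
the 3 pieces separated at 1/4, 1/2 each add one integral
between 0 and 1/4 the integrand is 2*sqrt(2)*t**(5/2)·t^(s-1)
segment 1/4 to 1/2 holds t*exp(-2*t); add its integral
segment [1/2, ∞) carries sqrt(2)/(8*t**(3/2)); integrate it

(4*2**s*(2*s - 3)*(2*s + 5)*uppergamma(s + 1, 1/2) - 4*2**s*(2*s - 3)*(2*s + 5)*uppergamma(s + 1, 1) - 8*2**s*(2*s + 5) + sqrt(2)*(2*s - 3))/(8*2**(2*s)*(2*s - 3)*(2*s + 5))
  -5/2 < Re(s) < 3/2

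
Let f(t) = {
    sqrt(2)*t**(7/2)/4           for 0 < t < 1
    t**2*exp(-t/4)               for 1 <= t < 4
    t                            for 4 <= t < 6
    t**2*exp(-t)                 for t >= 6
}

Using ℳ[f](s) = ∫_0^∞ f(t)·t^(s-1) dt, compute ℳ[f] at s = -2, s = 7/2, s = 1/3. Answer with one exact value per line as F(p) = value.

reversing the shared t-power: sqrt(2)*t**(3/2)/4 on [0, 1); exp(-t/4) on [1, 4); 1/t on [4, 6); …
reversing the common scale on t: t**(3/2) on [0, 1/2); exp(-t/2) on [1/2, 2); 1/(2*t) on [2, 3); …
split f at 1, 4, 6: ℳ[f](s) collects 4 kernel integrals
[0, 1) adds the kernel integral of sqrt(2)*t**(7/2)/4
∫ over [1, 4) of t**2*exp(-t/4)·t^(s-1) joins the sum
[4, 6) adds the kernel integral of t
segment [6, ∞) carries t**2*exp(-t); integrate it

F(-2) = Ei(-1) - Ei(-6) + 1/12 + sqrt(2)/6 - Ei(-1/4)
F(7/2) = -245120*exp(-1) - 60480*sqrt(pi)*erfc(1) - 1024/9 + 945*sqrt(pi)*erfc(sqrt(6))/32 + sqrt(2)/28 + 50085*sqrt(6)*exp(-6)/16 + 288*sqrt(6) + 60480*sqrt(pi)*erfc(1/2) + 71644*exp(-1/4)
F(1/3) = -16*2**(2/3)*uppergamma(7/3, 1) - 3*2**(2/3) + uppergamma(7/3, 6) + 3*sqrt(2)/46 + 9*6**(1/3)/2 + 16*2**(2/3)*uppergamma(7/3, 1/4)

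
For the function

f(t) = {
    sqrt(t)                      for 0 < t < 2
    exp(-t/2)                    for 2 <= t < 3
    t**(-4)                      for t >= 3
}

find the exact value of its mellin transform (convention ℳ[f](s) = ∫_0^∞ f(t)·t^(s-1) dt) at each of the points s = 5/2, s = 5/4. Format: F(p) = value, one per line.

f breaks at 2, 3 into 3 integrals to sum
on [0, 2) integrate f = sqrt(t) against the kernel
between 2 and 3 the integrand is exp(-t/2)·t^(s-1)
on [3, ∞): add ∫ t**(-4)·t^(s-1) dt

F(5/2) = -12*sqrt(3)*exp(-3/2) - 3*sqrt(2)*sqrt(pi)*erfc(sqrt(6)/2) + 2*sqrt(3)/27 + 3*sqrt(2)*sqrt(pi)*erfc(1) + 8/3 + 10*sqrt(2)*exp(-1)
F(5/4) = -2*2**(1/4)*uppergamma(5/4, 3/2) + 4*3**(1/4)/297 + 2*2**(1/4)*uppergamma(5/4, 1) + 8*2**(3/4)/7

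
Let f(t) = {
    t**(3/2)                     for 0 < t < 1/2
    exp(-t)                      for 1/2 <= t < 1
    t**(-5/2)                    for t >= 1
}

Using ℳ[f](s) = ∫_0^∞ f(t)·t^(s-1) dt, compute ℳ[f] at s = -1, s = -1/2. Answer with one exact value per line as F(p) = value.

summing 3 kernel integrals split by 1/2, 1 yields ℳ[f](s)
on [0, 1/2): add ∫ t**(3/2)·t^(s-1) dt
∫ over [1/2, 1) of exp(-t)·t^(s-1) joins the sum
∫ over [1, ∞) of t**(-5/2)·t^(s-1) joins the sum

F(-1) = -expint(2, 1) + 2/7 + 2*expint(2, 1/2) + sqrt(2)
F(-1/2) = -2*sqrt(pi)*erfc(sqrt(2)/2) - 2*exp(-1) + 2*sqrt(pi)*erfc(1) + 5/6 + 2*sqrt(2)*exp(-1/2)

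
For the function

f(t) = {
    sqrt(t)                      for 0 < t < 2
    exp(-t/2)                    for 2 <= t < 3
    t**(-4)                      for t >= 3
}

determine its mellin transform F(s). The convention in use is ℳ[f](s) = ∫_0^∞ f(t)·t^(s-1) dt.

(2**s*(s - 4)*(2*s + 1)*uppergamma(s, 1) - 2**s*(s - 4)*(2*s + 1)*uppergamma(s, 3/2) + 2*2**(s + 1/2)*(s - 4) - 3**s*(2*s + 1)/81)/((s - 4)*(2*s + 1))
  -1/2 < Re(s) < 4

along the cuts 2, 3, ℳ[f](s) splits into 3 integrals
for t in [0, 2): the term is ∫ sqrt(t)·t^(s-1)
between 2 and 3 the integrand is exp(-t/2)·t^(s-1)
on [3, ∞) integrate f = t**(-4) against the kernel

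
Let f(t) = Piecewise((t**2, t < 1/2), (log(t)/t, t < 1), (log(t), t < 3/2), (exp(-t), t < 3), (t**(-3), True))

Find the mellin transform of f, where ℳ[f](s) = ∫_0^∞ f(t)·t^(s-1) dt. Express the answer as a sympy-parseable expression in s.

(108*2**s*s**2*(s - 3)*(s + 2)*(s**2 - 2*s + 1)*uppergamma(s, 3/2) - 108*2**s*s**2*(s - 3)*(s + 2)*(s**2 - 2*s + 1)*uppergamma(s, 3) - 108*2**s*s**2*(s - 3)*(s + 2) + 108*2**s*(s - 3)*(s + 2)*(s**2 - 2*s + 1) - 108*3**s*s*(s - 3)*(s + 2)*(s**2 - 2*s + 1)*log(2) + 108*3**s*s*(s - 3)*(s + 2)*(s**2 - 2*s + 1)*log(3) - 108*3**s*(s - 3)*(s + 2)*(s**2 - 2*s + 1) - 4*6**s*s**2*(s + 2)*(s**2 - 2*s + 1) + 216*s**3*(s - 3)*(s + 2)*log(2) - 216*s**2*(s - 3)*(s + 2)*log(2) + 216*s**2*(s - 3)*(s + 2) + 27*s**2*(s - 3)*(s**2 - 2*s + 1))/(108*2**s*s**2*(s - 3)*(s + 2)*(s**2 - 2*s + 1))
  -2 < Re(s) < 3

the 5 pieces separated at 1/2, 1, 3/2, 3 each add one integral
∫ over [0, 1/2) of t**2·t^(s-1) joins the sum
on [1/2, 1) integrate f = log(t)/t against the kernel
∫ over [1, 3/2) of log(t)·t^(s-1) joins the sum
on [3/2, 3) integrate f = exp(-t) against the kernel
∫ over [3, ∞) of t**(-3)·t^(s-1) joins the sum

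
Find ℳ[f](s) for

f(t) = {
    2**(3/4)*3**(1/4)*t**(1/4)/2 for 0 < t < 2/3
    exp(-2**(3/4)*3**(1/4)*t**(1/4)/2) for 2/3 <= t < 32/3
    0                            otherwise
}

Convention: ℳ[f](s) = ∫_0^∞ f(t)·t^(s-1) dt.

undo the common scale on t: t**(1/4) on [0, 1); exp(-t**(1/4)) on [1, 16)
remove the power substitution first: sqrt(t) on [0, 1); exp(-sqrt(t)) on [1, 4)
the power substitution comes off first: t on [0, 1); exp(-t) on [1, 2)
slice at 2/3, transform all 2 pieces, and sum them
between 0 and 2/3 the integrand is 2**(3/4)*3**(1/4)*t**(1/4)/2·t^(s-1)
segment 2/3 to 32/3 holds exp(-2**(3/4)*3**(1/4)*t**(1/4)/2); add its integral

4*((4*s + 1)*uppergamma(4*s, 1) - (4*s + 1)*uppergamma(4*s, 2) + 1)/((3/2)**s*(4*s + 1))
  Re(s) > -1/4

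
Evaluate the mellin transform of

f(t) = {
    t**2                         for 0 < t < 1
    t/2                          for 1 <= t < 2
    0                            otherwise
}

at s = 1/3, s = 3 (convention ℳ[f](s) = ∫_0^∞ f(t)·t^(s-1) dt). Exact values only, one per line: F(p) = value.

remove the shared t-power first: t on [0, 1); 1/2 on [1, 2)
slice at 1, transform all 2 pieces, and sum them
segment 0 to 1 holds t**2; add its integral
between 1 and 2 the integrand is t/2·t^(s-1)

F(1/3) = 3/56 + 3*2**(1/3)/4
F(3) = 83/40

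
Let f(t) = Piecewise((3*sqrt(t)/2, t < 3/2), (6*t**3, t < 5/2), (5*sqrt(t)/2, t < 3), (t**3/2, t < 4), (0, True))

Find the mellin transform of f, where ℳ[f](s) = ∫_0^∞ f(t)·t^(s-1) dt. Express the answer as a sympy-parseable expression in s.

(10*3**(s + 1/2)*(s + 3) - 3**(s + 3)*(2*s + 1) + 6*(3/2)**(s + 1/2)*(s + 3) - 12*(3/2)**(s + 3)*(2*s + 1) + 4**(s + 3)*(2*s + 1) - 10*(5/2)**(s + 1/2)*(s + 3) + 12*(5/2)**(s + 3)*(2*s + 1))/(2*(s + 3)*(2*s + 1))
  Re(s) > -1/2

breakpoints 3/2, 5/2, 3: one integral from each of the 4 segments
on [0, 3/2) integrate f = 3*sqrt(t)/2 against the kernel
over [3/2, 5/2), the kernel integral of 6*t**3 enters the sum
∫ 5*sqrt(t)/2·t^(s-1) over [5/2, 3)
on [3, 4) integrate f = t**3/2 against the kernel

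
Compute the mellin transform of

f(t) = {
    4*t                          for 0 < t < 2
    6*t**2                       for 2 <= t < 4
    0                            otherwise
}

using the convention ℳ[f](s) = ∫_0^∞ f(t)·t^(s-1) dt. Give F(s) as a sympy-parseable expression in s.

8*2**s*(12*2**s*(s + 1) - 2*s - 1)/((s + 1)*(s + 2))
  Re(s) > -1

decompose at 2; ℳ[f](s) sums the 2 pieces' integrals
∫ 4*t·t^(s-1) over [0, 2)
segment 2 to 4 holds 6*t**2; add its integral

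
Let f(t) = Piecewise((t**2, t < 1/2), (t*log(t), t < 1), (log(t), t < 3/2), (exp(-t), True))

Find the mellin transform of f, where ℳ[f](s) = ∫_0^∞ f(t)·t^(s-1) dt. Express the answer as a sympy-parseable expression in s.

integrate the 4 segments split at 1/2, 1, 3/2, then add the results
over [0, 1/2), the kernel integral of t**2 enters the sum
for t in [1/2, 1): the term is ∫ t*log(t)·t^(s-1)
on [1, 3/2) integrate f = log(t) against the kernel
piece [3/2, ∞): integrate exp(-t) against the kernel

(4*2**s*s**2*(s + 2)*(s**2 + 2*s + 1)*uppergamma(s, 3/2) - 4*2**s*s**2*(s + 2) + 4*2**s*(s + 2)*(s**2 + 2*s + 1) + 3**s*s*(s + 2)*(-4*log(2) + 4*log(3))*(s**2 + 2*s + 1) - 4*3**s*(s + 2)*(s**2 + 2*s + 1) + s**3*(s + 2)*log(4) + s**2*(s + 2)*log(4) + 2*s**2*(s + 2) + s**2*(s**2 + 2*s + 1))/(4*2**s*s**2*(s + 2)*(s**2 + 2*s + 1))
  Re(s) > -2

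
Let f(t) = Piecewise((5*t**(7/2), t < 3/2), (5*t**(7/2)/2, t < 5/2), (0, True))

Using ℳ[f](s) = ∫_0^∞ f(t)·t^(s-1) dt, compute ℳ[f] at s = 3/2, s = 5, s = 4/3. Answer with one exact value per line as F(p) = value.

F(3/2) = 421/8
F(5) = 32805*sqrt(6)/8704 + 1953125*sqrt(10)/8704
F(4/3) = 15*2**(1/6)*(81*3**(5/6) + 625*5**(5/6))/928

decompose at 3/2; ℳ[f](s) sums the 2 pieces' integrals
between 0 and 3/2 the integrand is 5*t**(7/2)·t^(s-1)
the [3/2, 5/2) slice contributes ∫ 5*t**(7/2)/2·t^(s-1) dt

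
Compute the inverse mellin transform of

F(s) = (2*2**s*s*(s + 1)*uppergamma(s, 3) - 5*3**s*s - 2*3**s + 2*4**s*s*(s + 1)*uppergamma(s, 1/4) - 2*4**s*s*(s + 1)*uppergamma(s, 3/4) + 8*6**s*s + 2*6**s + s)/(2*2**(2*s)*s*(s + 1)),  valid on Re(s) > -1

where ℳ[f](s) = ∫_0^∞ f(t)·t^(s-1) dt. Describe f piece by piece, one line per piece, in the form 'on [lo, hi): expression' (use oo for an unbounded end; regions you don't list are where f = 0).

the common scale on t comes off first: t on [0, 1/2); exp(-t/2) on [1/2, 3/2); t + 1 on [3/2, 3); …
summing 4 kernel integrals split by 1/4, 3/4, 3/2 yields ℳ[f](s)
over [0, 1/4), the kernel integral of 2*t enters the sum
segment 1/4 to 3/4 holds exp(-t); add its integral
segment 3/4 to 3/2 holds (2*t + 1); add its integral
piece [3/2, ∞): integrate exp(-2*t) against the kernel

on [0, 1/4): 2*t
on [1/4, 3/4): exp(-t)
on [3/4, 3/2): 2*t + 1
on [3/2, oo): exp(-2*t)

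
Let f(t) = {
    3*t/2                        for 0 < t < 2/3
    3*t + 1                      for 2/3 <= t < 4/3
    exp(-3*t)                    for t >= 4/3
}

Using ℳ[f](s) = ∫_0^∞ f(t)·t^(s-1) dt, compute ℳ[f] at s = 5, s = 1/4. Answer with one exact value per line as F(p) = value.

reversing the common scale on t: t on [0, 1); 2*t + 1 on [1, 2); exp(-2*t) on [2, ∞)
summing 3 kernel integrals split by 2/3, 4/3 yields ℳ[f](s)
segment [0, 2/3) carries 3*t/2; integrate it
∫ over [2/3, 4/3) of (3*t + 1)·t^(s-1) joins the sum
over [4/3, ∞), the kernel integral of exp(-3*t) enters the sum

F(5) = 824*exp(-4)/243 + 13136/3645
F(1/4) = 3**(3/4)*(-24*2**(1/4) + 5*uppergamma(1/4, 4) + 36*sqrt(2))/15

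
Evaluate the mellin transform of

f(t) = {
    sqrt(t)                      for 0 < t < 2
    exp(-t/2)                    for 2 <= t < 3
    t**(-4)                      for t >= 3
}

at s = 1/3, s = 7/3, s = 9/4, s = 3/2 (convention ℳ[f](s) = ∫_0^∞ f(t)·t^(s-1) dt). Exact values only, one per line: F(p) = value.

treat the 3 regions marked off by 2, 3 separately and sum
∫ over [0, 2) of sqrt(t)·t^(s-1) joins the sum
the [2, 3) slice contributes ∫ exp(-t/2)·t^(s-1) dt
∫ t**(-4)·t^(s-1) over [3, ∞)

F(1/3) = -2**(1/3)*uppergamma(1/3, 3/2) + 3**(1/3)/297 + 2**(1/3)*uppergamma(1/3, 1) + 6*2**(5/6)/5
F(7/3) = -4*2**(1/3)*uppergamma(7/3, 3/2) + 3**(1/3)/15 + 24*2**(5/6)/17 + 4*2**(1/3)*uppergamma(7/3, 1)
F(9/4) = -4*2**(1/4)*uppergamma(9/4, 3/2) + 4*3**(1/4)/63 + 16*2**(3/4)/11 + 4*2**(1/4)*uppergamma(9/4, 1)
F(3/2) = -2*sqrt(3)*exp(-3/2) - sqrt(2)*sqrt(pi)*erfc(sqrt(6)/2) + 2*sqrt(3)/135 + sqrt(2)*sqrt(pi)*erfc(1) + 2*sqrt(2)*exp(-1) + 2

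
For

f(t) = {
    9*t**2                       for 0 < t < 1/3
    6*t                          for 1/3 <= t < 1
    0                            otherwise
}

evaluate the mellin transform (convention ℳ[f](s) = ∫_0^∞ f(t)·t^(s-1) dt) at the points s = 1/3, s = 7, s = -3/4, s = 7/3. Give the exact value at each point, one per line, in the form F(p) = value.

the common scale on t comes off first: 4*t**2 on [0, 1/2); 4*t on [1/2, 3/2)
strip the common scale on t: t**2 on [0, 1); 2*t on [1, 3)
invert the shared t-power to get t**(3/2) on [0, 1); 2*sqrt(t) on [1, 3)
integrate the 2 segments split at 1/3, then add the results
over [0, 1/3), the kernel integral of 9*t**2 enters the sum
on [1/3, 1) integrate f = 6*t against the kernel

F(1/3) = 9/2 - 5*3**(2/3)/14
F(7) = 14761/19683
F(-3/4) = 24 - 36*3**(3/4)/5
F(7/3) = 9/5 - 8*3**(2/3)/585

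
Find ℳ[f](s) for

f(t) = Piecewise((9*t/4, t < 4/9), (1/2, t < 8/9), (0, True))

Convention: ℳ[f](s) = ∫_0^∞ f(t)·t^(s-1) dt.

reversing the common scale on t: 3*t/2 on [0, 2/3); 1/2 on [2/3, 4/3)
peel off the common scale on t: t on [0, 1); 1/2 on [1, 2)
breakpoints 4/9: one integral from each of the 2 segments
∫ over [0, 4/9) of 9*t/4·t^(s-1) joins the sum
∫ over [4/9, 8/9) of 1/2·t^(s-1) joins the sum

(2**s*(s + 1) + s - 1)/(2*(3/2)**(2*s)*s*(s + 1))
  Re(s) > -1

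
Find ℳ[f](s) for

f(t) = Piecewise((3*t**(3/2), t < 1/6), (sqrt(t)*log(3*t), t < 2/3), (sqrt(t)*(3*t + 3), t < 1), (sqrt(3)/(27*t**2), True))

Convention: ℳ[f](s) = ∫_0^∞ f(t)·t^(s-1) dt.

6**(-s - 1/2)*(-270*2**(2*s + 1)*(s + 1/2)**2*(2*s - 4) + 54*2**(2*s + 1)*(s + 1/2)*(s + 3/2)*(2*s - 4)*log(2) - 162*2**(2*s + 1)*(s + 1/2)*(2*s - 4) - 54*2**(2*s + 1)*(s + 3/2)*(2*s - 4) - 4*sqrt(3)*6**(s + 1/2)*(s + 1/2)**2*(s + 3/2) + 324*6**(s + 1/2)*(s + 1/2)**2*(2*s - 4) + 162*6**(s + 1/2)*(s + 1/2)*(2*s - 4) + 27*(s + 1/2)**2*(2*s - 4) + 54*(s + 1/2)*(s + 3/2)*(2*s - 4)*log(2) + (2*s - 4)*(54*s + 81))/(54*(s + 1/2)**2*(s + 3/2)*(2*s - 4))
  -3/2 < Re(s) < 2

the shared t-power comes off first: 3*t on [0, 1/6); log(3*t) on [1/6, 2/3); 3*t + 3 on [2/3, 1); …
invert the common scale on t to get t on [0, 1/2); log(t) on [1/2, 2); t + 3 on [2, 3); …
the 4 pieces separated at 1/6, 2/3, 1 each add one integral
on [0, 1/6): add ∫ 3*t**(3/2)·t^(s-1) dt
[1/6, 2/3) adds the kernel integral of sqrt(t)*log(3*t)
[2/3, 1) adds the kernel integral of sqrt(t)*(3*t + 3)
on [1, ∞): add ∫ sqrt(3)/(27*t**2)·t^(s-1) dt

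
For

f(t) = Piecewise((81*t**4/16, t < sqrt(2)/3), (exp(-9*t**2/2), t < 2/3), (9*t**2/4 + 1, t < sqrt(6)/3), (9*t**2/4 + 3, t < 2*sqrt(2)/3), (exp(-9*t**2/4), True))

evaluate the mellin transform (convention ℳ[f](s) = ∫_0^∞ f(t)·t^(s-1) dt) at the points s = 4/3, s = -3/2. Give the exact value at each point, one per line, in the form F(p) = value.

undo the common scale on t: t**4 on [0, sqrt(2)/2); exp(-2*t**2) on [sqrt(2)/2, 1); t**2 + 1 on [1, sqrt(6)/2); …
back out the power substitution: t**2 on [0, 1/2); exp(-2*t) on [1/2, 1); t + 1 on [1, 3/2); …
along the cuts sqrt(2)/3, 2/3, sqrt(6)/3, 2*sqrt(2)/3, ℳ[f](s) splits into 5 integrals
between 0 and sqrt(2)/3 the integrand is 81*t**4/16·t^(s-1)
between sqrt(2)/3 and 2/3 the integrand is exp(-9*t**2/2)·t^(s-1)
∫ (9*t**2/4 + 1)·t^(s-1) over [2/3, sqrt(6)/3)
for t in [sqrt(6)/3, 2*sqrt(2)/3): the term is ∫ (9*t**2/4 + 3)·t^(s-1)
segment 2*sqrt(2)/3 to ∞ holds exp(-9*t**2/4); add its integral

F(4/3) = 6**(2/3)*(-480*3**(2/3) - 336*2**(2/3) - 160*uppergamma(2/3, 2) + 15 + 160*2**(2/3)*uppergamma(2/3, 2) + 160*uppergamma(2/3, 1) + 1824*2**(1/3))/2880
F(-3/2) = 2**(1/4)*sqrt(3)*(-120*2**(1/4) - 90*uppergamma(-3/4, 2) + 45*2**(1/4)*uppergamma(-3/4, 2) + 90*uppergamma(-3/4, 1) + 18 + 80*3**(1/4) + 90*sqrt(2))/120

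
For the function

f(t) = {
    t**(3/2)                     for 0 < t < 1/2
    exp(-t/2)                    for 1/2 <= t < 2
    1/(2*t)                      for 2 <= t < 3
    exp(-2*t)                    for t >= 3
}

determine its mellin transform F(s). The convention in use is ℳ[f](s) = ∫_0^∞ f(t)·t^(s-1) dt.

(12*24**s*(s - 1)*(2*s + 3)*uppergamma(s, 1/4) - 12*24**s*(s - 1)*(2*s + 3)*uppergamma(s, 1) - 3*24**s*(2*s + 3) + 2*36**s*(2*s + 3) + 12*6**s*(s - 1)*(2*s + 3)*uppergamma(s, 6) + 6*sqrt(2)*6**s*(s - 1))/(12*12**s*(s - 1)*(2*s + 3))
  Re(s) > -3/2

along the cuts 1/2, 2, 3, ℳ[f](s) splits into 4 integrals
on [0, 1/2) integrate f = t**(3/2) against the kernel
on [1/2, 2) integrate f = exp(-t/2) against the kernel
over [2, 3), the kernel integral of 1/(2*t) enters the sum
∫ exp(-2*t)·t^(s-1) over [3, ∞)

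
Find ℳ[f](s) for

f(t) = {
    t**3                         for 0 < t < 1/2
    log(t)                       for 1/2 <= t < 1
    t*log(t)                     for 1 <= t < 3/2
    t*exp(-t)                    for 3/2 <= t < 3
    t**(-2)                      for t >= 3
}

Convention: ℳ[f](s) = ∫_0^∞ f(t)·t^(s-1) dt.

(72*2**s*(s - 2)*(s + 1)**2*(s + 3)*(2*s - (s + 1)**2 + 1)*uppergamma(s + 1, 3/2) - 72*2**s*(s - 2)*(s + 1)**2*(s + 3)*(2*s - (s + 1)**2 + 1)*uppergamma(s + 1, 3) + 72*2**s*(s - 2)*(s + 1)**2*(s + 3) + 72*2**s*(s - 2)*(s + 3)*(2*s - (s + 1)**2 + 1) + 3**s*(s - 2)*(s + 1)*(s + 3)*(-108*log(2) + 108*log(3))*(2*s - (s + 1)**2 + 1) - 108*3**s*(s - 2)*(s + 3)*(2*s - (s + 1)**2 + 1) - 8*6**s*(s + 1)**2*(s + 3)*(2*s - (s + 1)**2 + 1) - 72*(s - 2)*(s + 1)**3*(s + 3)*log(2) - 72*(s - 2)*(s + 1)**2*(s + 3) + 72*(s - 2)*(s + 1)**2*(s + 3)*log(2) + 9*(s - 2)*(s + 1)**2*(2*s - (s + 1)**2 + 1))/(72*2**s*(s - 2)*(s + 1)**2*(s + 3)*(2*s - (s + 1)**2 + 1))
  -3 < Re(s) < 2

reversing the shared t-power: t**2 on [0, 1/2); log(t)/t on [1/2, 1); log(t) on [1, 3/2); …
summing 5 kernel integrals split by 1/2, 1, 3/2, 3 yields ℳ[f](s)
for t in [0, 1/2): the term is ∫ t**3·t^(s-1)
segment 1/2 to 1 holds log(t); add its integral
segment 1 to 3/2 holds t*log(t); add its integral
on [3/2, 3) integrate f = t*exp(-t) against the kernel
for t in [3, ∞): the term is ∫ t**(-2)·t^(s-1)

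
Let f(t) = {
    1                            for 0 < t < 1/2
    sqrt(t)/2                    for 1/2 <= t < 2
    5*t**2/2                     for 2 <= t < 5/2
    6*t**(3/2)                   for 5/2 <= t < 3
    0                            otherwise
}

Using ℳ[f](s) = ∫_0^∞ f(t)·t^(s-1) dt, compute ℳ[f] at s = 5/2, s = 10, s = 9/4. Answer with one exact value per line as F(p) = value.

F(5/2) = -1591*sqrt(2)/180 + 3125*sqrt(10)/288 + 2055/32
F(10) = -146484375*sqrt(10)/23552 + 299593*sqrt(2)/6144 + 1894695091/163840 + 2125764*sqrt(3)/23
F(9/4) = 2**(3/4)*(-841500*sqrt(2)*5**(3/4) - 635130*sqrt(2) + 105400 + 1546875*5**(1/4) + 2908224*2**(1/4)*3**(3/4))/134640

the 4 pieces separated at 1/2, 2, 5/2 each add one integral
segment [0, 1/2) carries 1; integrate it
on [1/2, 2): add ∫ sqrt(t)/2·t^(s-1) dt
over [2, 5/2), the kernel integral of 5*t**2/2 enters the sum
∫ over [5/2, 3) of 6*t**(3/2)·t^(s-1) joins the sum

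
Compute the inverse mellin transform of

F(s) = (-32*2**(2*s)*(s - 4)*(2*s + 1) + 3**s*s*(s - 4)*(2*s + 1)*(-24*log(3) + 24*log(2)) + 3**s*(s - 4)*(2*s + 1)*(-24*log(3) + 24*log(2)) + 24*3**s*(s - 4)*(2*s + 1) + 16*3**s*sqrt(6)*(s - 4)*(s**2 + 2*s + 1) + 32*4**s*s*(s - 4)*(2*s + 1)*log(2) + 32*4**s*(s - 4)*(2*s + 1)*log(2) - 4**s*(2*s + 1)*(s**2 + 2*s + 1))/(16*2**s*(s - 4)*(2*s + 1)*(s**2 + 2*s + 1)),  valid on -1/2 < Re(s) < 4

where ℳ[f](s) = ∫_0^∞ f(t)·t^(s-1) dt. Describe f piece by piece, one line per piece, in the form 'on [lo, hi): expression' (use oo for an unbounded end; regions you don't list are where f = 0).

on [0, 3/2): sqrt(t)
on [3/2, 2): t*log(t)
on [2, oo): t**(-4)

split f at 3/2, 2: ℳ[f](s) collects 3 kernel integrals
on [0, 3/2): add ∫ sqrt(t)·t^(s-1) dt
∫ t*log(t)·t^(s-1) over [3/2, 2)
the [2, ∞) slice contributes ∫ t**(-4)·t^(s-1) dt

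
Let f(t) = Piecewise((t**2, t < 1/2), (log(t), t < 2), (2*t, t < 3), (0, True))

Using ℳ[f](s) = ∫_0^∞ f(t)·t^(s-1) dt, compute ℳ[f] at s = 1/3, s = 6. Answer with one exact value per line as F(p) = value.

split f at 1/2, 2: ℳ[f](s) collects 3 kernel integrals
over [0, 1/2), the kernel integral of t**2 enters the sum
segment [1/2, 2) carries log(t); integrate it
between 2 and 3 the integrand is 2*t·t^(s-1)

F(1/3) = 3*2**(2/3)*(-112*2**(2/3) + log(2**(28 + 28*2**(2/3))) + 42*6**(1/3) + 85)/56
F(6) = 4097*log(2)/384 + 8408191/14336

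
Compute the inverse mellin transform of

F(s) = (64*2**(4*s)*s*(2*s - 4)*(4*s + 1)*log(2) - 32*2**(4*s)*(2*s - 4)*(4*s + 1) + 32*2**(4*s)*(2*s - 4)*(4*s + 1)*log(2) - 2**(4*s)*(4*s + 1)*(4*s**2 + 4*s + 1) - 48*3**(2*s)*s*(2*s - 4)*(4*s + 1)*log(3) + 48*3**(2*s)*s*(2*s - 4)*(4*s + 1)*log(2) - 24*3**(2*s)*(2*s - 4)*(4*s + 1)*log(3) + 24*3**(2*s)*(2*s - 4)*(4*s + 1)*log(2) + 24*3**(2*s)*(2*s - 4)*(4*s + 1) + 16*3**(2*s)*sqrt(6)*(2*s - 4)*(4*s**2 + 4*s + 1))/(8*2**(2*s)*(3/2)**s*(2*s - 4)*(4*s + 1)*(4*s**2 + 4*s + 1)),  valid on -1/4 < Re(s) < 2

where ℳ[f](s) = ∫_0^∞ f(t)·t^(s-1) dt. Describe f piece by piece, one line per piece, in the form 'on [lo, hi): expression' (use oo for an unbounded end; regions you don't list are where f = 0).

on [0, 3/2): 2**(3/4)*3**(1/4)*t**(1/4)/2
on [3/2, 8/3): sqrt(6)*sqrt(t)*log(sqrt(6)*sqrt(t)/2)/2
on [8/3, oo): 4/(9*t**2)

back out the common scale on t: t**(1/4) on [0, 9/4); sqrt(t)*log(sqrt(t)) on [9/4, 4); t**(-2) on [4, ∞)
strip the power substitution: sqrt(t) on [0, 3/2); t*log(t) on [3/2, 2); t**(-4) on [2, ∞)
decompose at 3/2, 8/3; ℳ[f](s) sums the 3 pieces' integrals
for t in [0, 3/2): the term is ∫ 2**(3/4)*3**(1/4)*t**(1/4)/2·t^(s-1)
segment [3/2, 8/3) carries sqrt(6)*sqrt(t)*log(sqrt(6)*sqrt(t)/2)/2; integrate it
over [8/3, ∞), the kernel integral of 4/(9*t**2) enters the sum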